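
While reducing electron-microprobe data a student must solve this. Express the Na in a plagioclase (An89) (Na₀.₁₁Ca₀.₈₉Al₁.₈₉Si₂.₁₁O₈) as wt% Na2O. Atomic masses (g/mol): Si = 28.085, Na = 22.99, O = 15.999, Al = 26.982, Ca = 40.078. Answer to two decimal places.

Formula mass = 276.446 g/mol.
0.11 Na → 0.0550 mol Na2O per formula unit; M(Na2O) = 61.979, so Na2O mass = 3.409 g.
3.409/276.446 × 100 = 1.23 wt%.

1.23 wt%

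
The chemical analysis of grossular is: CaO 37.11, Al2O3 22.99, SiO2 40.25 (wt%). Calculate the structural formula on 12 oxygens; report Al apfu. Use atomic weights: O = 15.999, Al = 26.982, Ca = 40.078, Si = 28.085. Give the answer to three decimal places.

2.021 Al apfu

37.11 wt% CaO ÷ 56.077 g/mol = 0.66177 mol, giving 0.66177 Ca and 0.66177 O.
22.99 wt% Al2O3 ÷ 101.961 g/mol = 0.22548 mol, giving 0.45096 Al and 0.67644 O.
40.25 wt% SiO2 ÷ 60.083 g/mol = 0.66991 mol, giving 0.66991 Si and 1.33982 O.
Oxygen sums to 2.67803; scaling by 12/2.67803 = 4.48091 puts the formula on 12 O.
Al: 0.45096 × 4.48091 = 2.021 atoms per formula unit.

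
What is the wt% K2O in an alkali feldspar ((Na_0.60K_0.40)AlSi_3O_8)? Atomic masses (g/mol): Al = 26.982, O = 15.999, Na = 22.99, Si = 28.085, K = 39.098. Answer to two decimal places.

7.01 wt%

Formula mass = 268.662 g/mol.
0.40 K → 0.2000 mol K2O per formula unit; M(K2O) = 94.195, so K2O mass = 18.839 g.
18.839/268.662 × 100 = 7.01 wt%.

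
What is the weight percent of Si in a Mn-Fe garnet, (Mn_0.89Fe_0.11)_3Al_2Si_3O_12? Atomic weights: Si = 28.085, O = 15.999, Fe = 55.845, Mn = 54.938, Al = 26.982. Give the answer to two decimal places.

Formula mass = 2.67·54.938 + 0.33·55.845 + 2·26.982 + 3·28.085 + 12·15.999 = 495.320 g/mol, of which 84.255 g is Si.
So Si makes up 84.255/495.320 = 0.1701 of the mass, i.e. 17.01%.

17.01 mass %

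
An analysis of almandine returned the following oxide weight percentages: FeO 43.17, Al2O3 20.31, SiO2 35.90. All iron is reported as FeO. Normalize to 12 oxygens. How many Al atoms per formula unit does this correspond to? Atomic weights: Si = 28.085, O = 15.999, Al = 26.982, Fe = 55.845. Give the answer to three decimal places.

1.997 Al apfu

FeO: 43.17/71.844 = 0.60089 mol → 0.60089 mol Fe, 0.60089 mol O.
Al2O3: 20.31/101.961 = 0.19919 mol → 0.39838 mol Al, 0.59757 mol O.
SiO2: 35.90/60.083 = 0.59751 mol → 0.59751 mol Si, 1.19502 mol O.
Total oxygen = 2.39348 mol. Normalization factor = 12/2.39348 = 5.01362.
Al per 12 O = 0.39838 × 5.01362 = 1.997.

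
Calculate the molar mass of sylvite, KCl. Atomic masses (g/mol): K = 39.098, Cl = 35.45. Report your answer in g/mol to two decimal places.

74.55 g/mol

M = 1*39.098 + 1*35.45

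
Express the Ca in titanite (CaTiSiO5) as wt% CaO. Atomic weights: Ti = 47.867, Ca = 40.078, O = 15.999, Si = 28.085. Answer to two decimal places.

28.61 wt%

Molar mass of CaTiSiO5 = 1×40.078 + 1×47.867 + 1×28.085 + 5×15.999 = 196.025 g/mol.
Each formula unit contains 1 Ca, equivalent to 1/1 = 1.0000 mol CaO.
M(CaO) = 1×40.078 + 1×15.999 = 56.077 g/mol.
Mass of CaO per formula unit = 1.0000 × 56.077 = 56.077 g.
CaO wt% = 56.077 / 196.025 × 100 = 28.61%.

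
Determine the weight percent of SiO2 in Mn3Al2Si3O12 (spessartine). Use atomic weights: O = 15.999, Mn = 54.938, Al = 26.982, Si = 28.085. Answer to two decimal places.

36.41 wt%

Formula mass = 495.021 g/mol.
3 Si → 3.0000 mol SiO2 per formula unit; M(SiO2) = 60.083, so SiO2 mass = 180.249 g.
180.249/495.021 × 100 = 36.41 wt%.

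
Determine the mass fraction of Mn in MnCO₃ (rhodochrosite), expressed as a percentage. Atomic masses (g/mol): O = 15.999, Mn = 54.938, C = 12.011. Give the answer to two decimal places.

47.79 mass %

M(MnCO₃) = 114.946 g/mol.
Mn contributes 1 × 54.938 = 54.938 g per mole.
54.938/114.946 = 0.4779 → 47.79%.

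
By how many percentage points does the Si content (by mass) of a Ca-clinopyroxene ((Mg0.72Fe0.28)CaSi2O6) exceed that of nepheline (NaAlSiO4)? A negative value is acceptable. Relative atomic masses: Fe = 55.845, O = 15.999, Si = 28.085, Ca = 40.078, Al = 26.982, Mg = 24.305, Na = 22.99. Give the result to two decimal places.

5.15 percentage points

M((Mg0.72Fe0.28)CaSi2O6) = 225.378 g/mol, so wt% Si = 56.170/225.378 × 100 = 24.92%.
M(NaAlSiO4) = 142.053 g/mol, so wt% Si = 28.085/142.053 × 100 = 19.77%.
24.92 − 19.77 = 5.15 pp.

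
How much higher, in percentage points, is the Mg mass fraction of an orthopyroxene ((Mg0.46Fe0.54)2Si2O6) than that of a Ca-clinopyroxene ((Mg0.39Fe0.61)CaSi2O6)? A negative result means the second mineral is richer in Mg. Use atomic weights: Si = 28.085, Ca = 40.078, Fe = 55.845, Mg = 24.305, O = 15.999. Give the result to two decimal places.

5.50 percentage points

First mineral: 22.361 g Mg in 234.837 g formula = 9.52 wt% Mg.
Second mineral: 9.479 g Mg in 235.786 g formula = 4.02 wt% Mg.
9.52% − 4.02% gives a difference of 5.50 percentage points.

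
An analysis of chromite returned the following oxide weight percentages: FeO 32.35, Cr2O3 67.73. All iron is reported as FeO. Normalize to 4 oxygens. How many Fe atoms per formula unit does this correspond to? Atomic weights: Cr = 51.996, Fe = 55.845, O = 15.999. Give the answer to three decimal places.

FeO: 32.35/71.844 = 0.45028 mol → 0.45028 mol Fe, 0.45028 mol O.
Cr2O3: 67.73/151.989 = 0.44562 mol → 0.89124 mol Cr, 1.33686 mol O.
Total oxygen = 1.78714 mol. Normalization factor = 4/1.78714 = 2.23821.
Fe per 4 O = 0.45028 × 2.23821 = 1.008.

1.008 Fe apfu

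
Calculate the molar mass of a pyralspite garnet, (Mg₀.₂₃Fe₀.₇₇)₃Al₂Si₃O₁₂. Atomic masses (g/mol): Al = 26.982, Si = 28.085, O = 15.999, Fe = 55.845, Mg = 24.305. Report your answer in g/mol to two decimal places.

M = 0.69(24.305) + 2.31(55.845) + 2(26.982) + 3(28.085) + 12(15.999)

475.98 g/mol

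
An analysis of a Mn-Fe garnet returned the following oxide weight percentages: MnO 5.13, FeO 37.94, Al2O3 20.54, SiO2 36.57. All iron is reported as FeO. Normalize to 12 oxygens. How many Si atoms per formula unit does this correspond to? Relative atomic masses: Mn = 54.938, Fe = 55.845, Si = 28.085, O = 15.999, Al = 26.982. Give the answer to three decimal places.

3.016 Si apfu

MnO (M=70.937): mol = 0.07232; Mn = 0.07232, O = 0.07232.
FeO (M=71.844): mol = 0.52809; Fe = 0.52809, O = 0.52809.
Al2O3 (M=101.961): mol = 0.20145; Al = 0.40290, O = 0.60435.
SiO2 (M=60.083): mol = 0.60866; Si = 0.60866, O = 1.21732.
ΣO = 2.42208; factor = 12/ΣO = 4.95442.
Si apfu = 0.60866 × 4.95442 = 3.016.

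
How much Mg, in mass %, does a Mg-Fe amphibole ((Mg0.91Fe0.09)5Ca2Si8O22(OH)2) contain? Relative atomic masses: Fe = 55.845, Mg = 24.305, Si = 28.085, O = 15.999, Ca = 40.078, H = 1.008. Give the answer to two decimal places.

13.38 mass %

Molar mass of (Mg0.91Fe0.09)5Ca2Si8O22(OH)2: 4.55×24.305 + 0.45×55.845 + 2×40.078 + 8×28.085 + 24×15.999 + 2×1.008 = 826.546 g/mol.
Mass of Mg per formula unit: 4.55 × 24.305 = 110.588 g.
Weight fraction Mg = 110.588 / 826.546 = 0.1338.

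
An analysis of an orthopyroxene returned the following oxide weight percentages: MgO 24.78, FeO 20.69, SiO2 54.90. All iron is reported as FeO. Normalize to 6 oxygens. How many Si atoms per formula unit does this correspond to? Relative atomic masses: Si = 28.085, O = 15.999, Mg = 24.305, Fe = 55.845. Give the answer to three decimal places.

MgO (M=40.304): mol = 0.61483; Mg = 0.61483, O = 0.61483.
FeO (M=71.844): mol = 0.28799; Fe = 0.28799, O = 0.28799.
SiO2 (M=60.083): mol = 0.91374; Si = 0.91374, O = 1.82748.
ΣO = 2.73030; factor = 6/ΣO = 2.19756.
Si apfu = 0.91374 × 2.19756 = 2.008.

2.008 Si apfu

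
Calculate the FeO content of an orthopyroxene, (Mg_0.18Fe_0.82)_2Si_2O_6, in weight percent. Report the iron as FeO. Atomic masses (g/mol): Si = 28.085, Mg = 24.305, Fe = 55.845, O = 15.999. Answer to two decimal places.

46.66 wt%

Molar mass of (Mg_0.18Fe_0.82)_2Si_2O_6 = 0.36·24.305 + 1.64·55.845 + 2·28.085 + 6·15.999 = 252.500 g/mol.
Each formula unit contains 1.64 Fe, equivalent to 1.64/1 = 1.6400 mol FeO.
M(FeO) = 1×55.845 + 1×15.999 = 71.844 g/mol.
Mass of FeO per formula unit = 1.6400 × 71.844 = 117.824 g.
FeO wt% = 117.824 / 252.500 × 100 = 46.66%.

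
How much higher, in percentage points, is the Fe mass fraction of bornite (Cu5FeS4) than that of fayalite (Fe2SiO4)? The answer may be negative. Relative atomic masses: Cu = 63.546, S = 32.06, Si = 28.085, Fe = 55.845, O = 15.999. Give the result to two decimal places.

-43.68 percentage points

Fe in Cu5FeS4: molar mass 501.815 g/mol; 1×55.845 = 55.845 g → 11.13 wt%.
Fe in Fe2SiO4: molar mass 203.771 g/mol; 2×55.845 = 111.690 g → 54.81 wt%.
Difference = 11.13 − 54.81 = -43.68 percentage points.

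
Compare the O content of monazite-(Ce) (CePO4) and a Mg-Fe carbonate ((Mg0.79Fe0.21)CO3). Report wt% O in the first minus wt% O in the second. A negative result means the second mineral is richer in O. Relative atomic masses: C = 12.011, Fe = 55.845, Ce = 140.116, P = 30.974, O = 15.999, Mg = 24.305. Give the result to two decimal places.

-25.56 percentage points

M(CePO4) = 235.086 g/mol, so wt% O = 63.996/235.086 × 100 = 27.22%.
M((Mg0.79Fe0.21)CO3) = 90.936 g/mol, so wt% O = 47.997/90.936 × 100 = 52.78%.
27.22 − 52.78 = -25.56 pp.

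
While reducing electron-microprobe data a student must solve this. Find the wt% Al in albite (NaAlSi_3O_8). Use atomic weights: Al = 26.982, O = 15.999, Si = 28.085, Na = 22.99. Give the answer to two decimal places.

M(NaAlSi_3O_8) = 262.219 g/mol.
Al contributes 1 × 26.982 = 26.982 g per mole.
26.982/262.219 = 0.1029 → 10.29%.

10.29 mass %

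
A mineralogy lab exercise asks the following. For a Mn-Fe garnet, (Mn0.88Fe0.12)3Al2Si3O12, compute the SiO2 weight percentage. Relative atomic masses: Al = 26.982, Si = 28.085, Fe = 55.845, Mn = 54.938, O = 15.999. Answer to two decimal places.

36.39 wt%

Molar mass of (Mn0.88Fe0.12)3Al2Si3O12 = 2.64·54.938 + 0.36·55.845 + 2·26.982 + 3·28.085 + 12·15.999 = 495.348 g/mol.
Each formula unit contains 3 Si, equivalent to 3/1 = 3.0000 mol SiO2.
M(SiO2) = 1×28.085 + 2×15.999 = 60.083 g/mol.
Mass of SiO2 per formula unit = 3.0000 × 60.083 = 180.249 g.
SiO2 wt% = 180.249 / 495.348 × 100 = 36.39%.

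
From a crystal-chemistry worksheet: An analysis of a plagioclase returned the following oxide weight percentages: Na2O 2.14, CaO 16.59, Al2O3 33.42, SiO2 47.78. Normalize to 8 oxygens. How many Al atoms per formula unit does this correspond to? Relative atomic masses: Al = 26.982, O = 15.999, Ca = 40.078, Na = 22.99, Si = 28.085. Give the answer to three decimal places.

1.806 Al apfu

2.14 wt% Na2O ÷ 61.979 g/mol = 0.03453 mol, giving 0.06906 Na and 0.03453 O.
16.59 wt% CaO ÷ 56.077 g/mol = 0.29584 mol, giving 0.29584 Ca and 0.29584 O.
33.42 wt% Al2O3 ÷ 101.961 g/mol = 0.32777 mol, giving 0.65554 Al and 0.98331 O.
47.78 wt% SiO2 ÷ 60.083 g/mol = 0.79523 mol, giving 0.79523 Si and 1.59046 O.
Oxygen sums to 2.90414; scaling by 8/2.90414 = 2.75469 puts the formula on 8 O.
Al: 0.65554 × 2.75469 = 1.806 atoms per formula unit.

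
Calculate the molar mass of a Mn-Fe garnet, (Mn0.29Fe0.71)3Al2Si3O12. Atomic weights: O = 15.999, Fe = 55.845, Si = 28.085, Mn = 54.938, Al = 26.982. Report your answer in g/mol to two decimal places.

496.95 g/mol

The formula mass is the sum 0.87*54.938 + 2.13*55.845 + 2*26.982 + 3*28.085 + 12*15.999.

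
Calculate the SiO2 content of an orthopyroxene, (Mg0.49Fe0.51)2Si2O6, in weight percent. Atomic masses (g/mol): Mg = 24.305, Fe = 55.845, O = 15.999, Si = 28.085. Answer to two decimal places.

51.59 wt%

Formula mass = 232.945 g/mol.
2 Si → 2.0000 mol SiO2 per formula unit; M(SiO2) = 60.083, so SiO2 mass = 120.166 g.
120.166/232.945 × 100 = 51.59 wt%.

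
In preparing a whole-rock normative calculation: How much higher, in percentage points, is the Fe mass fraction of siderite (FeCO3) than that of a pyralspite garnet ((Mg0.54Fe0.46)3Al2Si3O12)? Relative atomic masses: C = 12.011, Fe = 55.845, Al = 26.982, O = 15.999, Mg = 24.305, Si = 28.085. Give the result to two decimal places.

First mineral: 55.845 g Fe in 115.853 g formula = 48.20 wt% Fe.
Second mineral: 77.066 g Fe in 446.647 g formula = 17.25 wt% Fe.
48.20% − 17.25% gives a difference of 30.95 percentage points.

30.95 percentage points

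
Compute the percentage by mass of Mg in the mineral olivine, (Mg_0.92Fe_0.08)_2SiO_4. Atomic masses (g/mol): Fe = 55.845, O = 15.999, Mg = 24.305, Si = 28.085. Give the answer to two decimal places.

30.69 weight percent

Molar mass of (Mg_0.92Fe_0.08)_2SiO_4: 1.84×24.305 + 0.16×55.845 + 1×28.085 + 4×15.999 = 145.737 g/mol.
Mass of Mg per formula unit: 1.84 × 24.305 = 44.721 g.
Weight fraction Mg = 44.721 / 145.737 = 0.3069.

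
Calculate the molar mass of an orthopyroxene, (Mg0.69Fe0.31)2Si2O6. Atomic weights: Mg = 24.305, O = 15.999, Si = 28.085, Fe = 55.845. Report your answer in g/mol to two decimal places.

The formula mass is the sum 1.38*24.305 + 0.62*55.845 + 2*28.085 + 6*15.999.

220.33 g/mol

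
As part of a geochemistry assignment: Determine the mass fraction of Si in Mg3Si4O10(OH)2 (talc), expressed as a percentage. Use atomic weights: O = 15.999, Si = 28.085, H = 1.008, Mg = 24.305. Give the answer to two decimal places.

29.62 wt%

Formula mass = 3×24.305 + 4×28.085 + 12×15.999 + 2×1.008 = 379.259 g/mol, of which 112.340 g is Si.
So Si makes up 112.340/379.259 = 0.2962 of the mass, i.e. 29.62%.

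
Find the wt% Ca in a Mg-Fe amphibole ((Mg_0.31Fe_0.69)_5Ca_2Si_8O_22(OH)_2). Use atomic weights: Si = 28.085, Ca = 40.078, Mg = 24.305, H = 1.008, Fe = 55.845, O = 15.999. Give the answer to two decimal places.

8.70 weight percent

Formula mass = 1.55*24.305 + 3.45*55.845 + 2*40.078 + 8*28.085 + 24*15.999 + 2*1.008 = 921.166 g/mol, of which 80.156 g is Ca.
So Ca makes up 80.156/921.166 = 0.0870 of the mass, i.e. 8.70%.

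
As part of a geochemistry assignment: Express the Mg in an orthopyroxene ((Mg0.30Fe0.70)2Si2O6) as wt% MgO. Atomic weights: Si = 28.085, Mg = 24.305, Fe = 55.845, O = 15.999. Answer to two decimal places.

9.87 wt%

M((Mg0.30Fe0.70)2Si2O6) = 244.930 g/mol; M(MgO) = 40.304 g/mol.
Moles MgO per formula unit = 0.60 Mg ÷ 1 = 0.6000.
MgO fraction = (0.6000 × 40.304) / 244.930 = 24.182/244.930 = 0.0987.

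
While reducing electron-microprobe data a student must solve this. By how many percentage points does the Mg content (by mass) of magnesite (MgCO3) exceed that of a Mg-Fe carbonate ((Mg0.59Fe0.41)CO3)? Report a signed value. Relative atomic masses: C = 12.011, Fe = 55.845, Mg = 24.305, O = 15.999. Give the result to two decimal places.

14.08 percentage points

M(MgCO3) = 84.313 g/mol, so wt% Mg = 24.305/84.313 × 100 = 28.83%.
M((Mg0.59Fe0.41)CO3) = 97.244 g/mol, so wt% Mg = 14.340/97.244 × 100 = 14.75%.
28.83 − 14.75 = 14.08 pp.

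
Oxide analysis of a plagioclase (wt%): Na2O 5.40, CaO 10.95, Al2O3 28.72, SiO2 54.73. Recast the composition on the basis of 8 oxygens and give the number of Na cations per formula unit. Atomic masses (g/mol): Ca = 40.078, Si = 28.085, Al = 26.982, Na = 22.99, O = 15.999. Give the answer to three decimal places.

Na2O (M=61.979): mol = 0.08713; Na = 0.17426, O = 0.08713.
CaO (M=56.077): mol = 0.19527; Ca = 0.19527, O = 0.19527.
Al2O3 (M=101.961): mol = 0.28168; Al = 0.56336, O = 0.84504.
SiO2 (M=60.083): mol = 0.91091; Si = 0.91091, O = 1.82182.
ΣO = 2.94926; factor = 8/ΣO = 2.71254.
Na apfu = 0.17426 × 2.71254 = 0.473.

0.473 Na apfu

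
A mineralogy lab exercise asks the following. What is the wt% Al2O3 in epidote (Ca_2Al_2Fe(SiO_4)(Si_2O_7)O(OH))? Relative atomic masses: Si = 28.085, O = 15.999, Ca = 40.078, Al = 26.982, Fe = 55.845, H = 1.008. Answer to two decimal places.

Molar mass of Ca_2Al_2Fe(SiO_4)(Si_2O_7)O(OH) = 2·40.078 + 2·26.982 + 1·55.845 + 3·28.085 + 13·15.999 + 1·1.008 = 483.215 g/mol.
Each formula unit contains 2 Al, equivalent to 2/2 = 1.0000 mol Al2O3.
M(Al2O3) = 2×26.982 + 3×15.999 = 101.961 g/mol.
Mass of Al2O3 per formula unit = 1.0000 × 101.961 = 101.961 g.
Al2O3 wt% = 101.961 / 483.215 × 100 = 21.10%.

21.10 wt%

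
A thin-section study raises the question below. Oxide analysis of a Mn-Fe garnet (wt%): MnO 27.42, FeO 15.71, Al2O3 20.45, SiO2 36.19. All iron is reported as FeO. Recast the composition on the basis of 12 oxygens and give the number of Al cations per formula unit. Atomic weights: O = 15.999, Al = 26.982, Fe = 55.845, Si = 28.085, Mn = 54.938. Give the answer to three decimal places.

MnO (M=70.937): mol = 0.38654; Mn = 0.38654, O = 0.38654.
FeO (M=71.844): mol = 0.21867; Fe = 0.21867, O = 0.21867.
Al2O3 (M=101.961): mol = 0.20057; Al = 0.40114, O = 0.60171.
SiO2 (M=60.083): mol = 0.60233; Si = 0.60233, O = 1.20466.
ΣO = 2.41158; factor = 12/ΣO = 4.97599.
Al apfu = 0.40114 × 4.97599 = 1.996.

1.996 Al apfu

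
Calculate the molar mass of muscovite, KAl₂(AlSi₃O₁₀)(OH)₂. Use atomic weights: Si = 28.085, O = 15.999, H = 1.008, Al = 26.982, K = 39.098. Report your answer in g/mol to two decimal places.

398.30 g/mol

The formula mass is the sum 1×39.098 + 3×26.982 + 3×28.085 + 12×15.999 + 2×1.008.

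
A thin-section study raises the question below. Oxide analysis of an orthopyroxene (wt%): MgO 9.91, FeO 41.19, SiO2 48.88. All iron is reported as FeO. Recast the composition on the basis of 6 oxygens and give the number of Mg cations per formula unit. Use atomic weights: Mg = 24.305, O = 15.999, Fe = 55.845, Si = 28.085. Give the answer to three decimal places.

MgO: 9.91/40.304 = 0.24588 mol → 0.24588 mol Mg, 0.24588 mol O.
FeO: 41.19/71.844 = 0.57333 mol → 0.57333 mol Fe, 0.57333 mol O.
SiO2: 48.88/60.083 = 0.81354 mol → 0.81354 mol Si, 1.62708 mol O.
Total oxygen = 2.44629 mol. Normalization factor = 6/2.44629 = 2.45269.
Mg per 6 O = 0.24588 × 2.45269 = 0.603.

0.603 Mg apfu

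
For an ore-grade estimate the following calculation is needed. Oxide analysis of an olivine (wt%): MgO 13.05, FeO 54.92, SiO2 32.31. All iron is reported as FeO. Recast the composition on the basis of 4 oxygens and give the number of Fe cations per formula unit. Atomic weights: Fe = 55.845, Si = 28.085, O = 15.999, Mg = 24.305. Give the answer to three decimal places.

MgO (M=40.304): mol = 0.32379; Mg = 0.32379, O = 0.32379.
FeO (M=71.844): mol = 0.76443; Fe = 0.76443, O = 0.76443.
SiO2 (M=60.083): mol = 0.53776; Si = 0.53776, O = 1.07552.
ΣO = 2.16374; factor = 4/ΣO = 1.84865.
Fe apfu = 0.76443 × 1.84865 = 1.413.

1.413 Fe apfu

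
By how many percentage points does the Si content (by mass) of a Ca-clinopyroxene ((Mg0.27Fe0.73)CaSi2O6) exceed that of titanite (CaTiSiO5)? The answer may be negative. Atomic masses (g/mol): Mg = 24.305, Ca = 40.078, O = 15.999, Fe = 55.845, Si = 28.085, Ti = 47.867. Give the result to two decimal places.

9.12 percentage points

M((Mg0.27Fe0.73)CaSi2O6) = 239.571 g/mol, so wt% Si = 56.170/239.571 × 100 = 23.45%.
M(CaTiSiO5) = 196.025 g/mol, so wt% Si = 28.085/196.025 × 100 = 14.33%.
23.45 − 14.33 = 9.12 pp.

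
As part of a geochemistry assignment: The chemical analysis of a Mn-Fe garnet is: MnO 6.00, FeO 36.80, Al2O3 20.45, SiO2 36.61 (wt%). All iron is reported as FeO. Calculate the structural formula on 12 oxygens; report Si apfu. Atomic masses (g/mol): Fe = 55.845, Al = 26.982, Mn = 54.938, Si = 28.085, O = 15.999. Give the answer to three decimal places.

6.00 wt% MnO ÷ 70.937 g/mol = 0.08458 mol, giving 0.08458 Mn and 0.08458 O.
36.80 wt% FeO ÷ 71.844 g/mol = 0.51222 mol, giving 0.51222 Fe and 0.51222 O.
20.45 wt% Al2O3 ÷ 101.961 g/mol = 0.20057 mol, giving 0.40114 Al and 0.60171 O.
36.61 wt% SiO2 ÷ 60.083 g/mol = 0.60932 mol, giving 0.60932 Si and 1.21864 O.
Oxygen sums to 2.41715; scaling by 12/2.41715 = 4.96452 puts the formula on 12 O.
Si: 0.60932 × 4.96452 = 3.025 atoms per formula unit.

3.025 Si apfu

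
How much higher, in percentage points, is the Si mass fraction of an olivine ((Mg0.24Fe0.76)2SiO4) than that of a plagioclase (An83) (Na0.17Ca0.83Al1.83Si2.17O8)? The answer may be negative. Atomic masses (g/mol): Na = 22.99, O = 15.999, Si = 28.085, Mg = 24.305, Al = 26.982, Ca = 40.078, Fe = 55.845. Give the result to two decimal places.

M((Mg0.24Fe0.76)2SiO4) = 188.632 g/mol, so wt% Si = 28.085/188.632 × 100 = 14.89%.
M(Na0.17Ca0.83Al1.83Si2.17O8) = 275.487 g/mol, so wt% Si = 60.944/275.487 × 100 = 22.12%.
14.89 − 22.12 = -7.23 pp.

-7.23 percentage points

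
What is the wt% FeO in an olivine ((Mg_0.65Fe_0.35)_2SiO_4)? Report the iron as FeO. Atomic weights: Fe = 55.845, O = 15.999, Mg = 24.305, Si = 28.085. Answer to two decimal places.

M((Mg_0.65Fe_0.35)_2SiO_4) = 162.769 g/mol; M(FeO) = 71.844 g/mol.
Moles FeO per formula unit = 0.70 Fe ÷ 1 = 0.7000.
FeO fraction = (0.7000 × 71.844) / 162.769 = 50.291/162.769 = 0.3090.

30.90 wt%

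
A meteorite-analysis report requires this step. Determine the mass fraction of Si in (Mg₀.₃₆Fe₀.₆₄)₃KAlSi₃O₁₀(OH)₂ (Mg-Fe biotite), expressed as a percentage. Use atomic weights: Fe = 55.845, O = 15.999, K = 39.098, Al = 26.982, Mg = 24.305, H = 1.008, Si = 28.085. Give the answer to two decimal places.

17.63 wt%

Formula mass = 1.08×24.305 + 1.92×55.845 + 1×39.098 + 1×26.982 + 3×28.085 + 12×15.999 + 2×1.008 = 477.811 g/mol, of which 84.255 g is Si.
So Si makes up 84.255/477.811 = 0.1763 of the mass, i.e. 17.63%.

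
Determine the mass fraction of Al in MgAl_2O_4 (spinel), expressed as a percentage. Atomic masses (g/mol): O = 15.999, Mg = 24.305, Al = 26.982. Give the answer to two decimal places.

37.93 weight percent

M(MgAl_2O_4) = 142.265 g/mol.
Al contributes 2 × 26.982 = 53.964 g per mole.
53.964/142.265 = 0.3793 → 37.93%.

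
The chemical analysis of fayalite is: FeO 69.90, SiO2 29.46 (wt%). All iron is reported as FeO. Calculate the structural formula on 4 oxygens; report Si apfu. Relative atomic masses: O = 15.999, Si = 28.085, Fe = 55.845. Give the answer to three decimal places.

FeO: 69.90/71.844 = 0.97294 mol → 0.97294 mol Fe, 0.97294 mol O.
SiO2: 29.46/60.083 = 0.49032 mol → 0.49032 mol Si, 0.98064 mol O.
Total oxygen = 1.95358 mol. Normalization factor = 4/1.95358 = 2.04752.
Si per 4 O = 0.49032 × 2.04752 = 1.004.

1.004 Si apfu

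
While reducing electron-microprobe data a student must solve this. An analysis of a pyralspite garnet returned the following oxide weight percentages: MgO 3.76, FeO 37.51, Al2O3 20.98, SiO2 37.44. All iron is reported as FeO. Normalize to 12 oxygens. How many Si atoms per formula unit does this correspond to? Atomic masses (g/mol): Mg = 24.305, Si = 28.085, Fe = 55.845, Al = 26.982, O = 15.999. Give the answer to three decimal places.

3.76 wt% MgO ÷ 40.304 g/mol = 0.09329 mol, giving 0.09329 Mg and 0.09329 O.
37.51 wt% FeO ÷ 71.844 g/mol = 0.52210 mol, giving 0.52210 Fe and 0.52210 O.
20.98 wt% Al2O3 ÷ 101.961 g/mol = 0.20576 mol, giving 0.41152 Al and 0.61728 O.
37.44 wt% SiO2 ÷ 60.083 g/mol = 0.62314 mol, giving 0.62314 Si and 1.24628 O.
Oxygen sums to 2.47895; scaling by 12/2.47895 = 4.84076 puts the formula on 12 O.
Si: 0.62314 × 4.84076 = 3.016 atoms per formula unit.

3.016 Si apfu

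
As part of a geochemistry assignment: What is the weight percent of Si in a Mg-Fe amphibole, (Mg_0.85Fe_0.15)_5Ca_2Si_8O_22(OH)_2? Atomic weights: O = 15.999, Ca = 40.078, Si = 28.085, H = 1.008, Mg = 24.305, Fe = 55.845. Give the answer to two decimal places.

M((Mg_0.85Fe_0.15)_5Ca_2Si_8O_22(OH)_2) = 836.008 g/mol.
Si contributes 8 × 28.085 = 224.680 g per mole.
224.680/836.008 = 0.2688 → 26.88%.

26.88 wt%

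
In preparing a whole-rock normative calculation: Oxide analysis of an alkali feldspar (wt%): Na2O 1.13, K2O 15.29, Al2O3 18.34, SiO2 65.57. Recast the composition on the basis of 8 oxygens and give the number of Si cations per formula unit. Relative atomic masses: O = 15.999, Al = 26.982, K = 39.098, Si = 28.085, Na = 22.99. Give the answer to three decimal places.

3.008 Si apfu

Na2O (M=61.979): mol = 0.01823; Na = 0.03646, O = 0.01823.
K2O (M=94.195): mol = 0.16232; K = 0.32464, O = 0.16232.
Al2O3 (M=101.961): mol = 0.17987; Al = 0.35974, O = 0.53961.
SiO2 (M=60.083): mol = 1.09132; Si = 1.09132, O = 2.18264.
ΣO = 2.90280; factor = 8/ΣO = 2.75596.
Si apfu = 1.09132 × 2.75596 = 3.008.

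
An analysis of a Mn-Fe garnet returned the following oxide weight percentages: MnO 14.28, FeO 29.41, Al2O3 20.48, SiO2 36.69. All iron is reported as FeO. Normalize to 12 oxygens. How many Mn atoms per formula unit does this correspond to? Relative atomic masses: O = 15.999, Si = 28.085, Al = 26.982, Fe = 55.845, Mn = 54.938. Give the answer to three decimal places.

MnO (M=70.937): mol = 0.20131; Mn = 0.20131, O = 0.20131.
FeO (M=71.844): mol = 0.40936; Fe = 0.40936, O = 0.40936.
Al2O3 (M=101.961): mol = 0.20086; Al = 0.40172, O = 0.60258.
SiO2 (M=60.083): mol = 0.61066; Si = 0.61066, O = 1.22132.
ΣO = 2.43457; factor = 12/ΣO = 4.92900.
Mn apfu = 0.20131 × 4.92900 = 0.992.

0.992 Mn apfu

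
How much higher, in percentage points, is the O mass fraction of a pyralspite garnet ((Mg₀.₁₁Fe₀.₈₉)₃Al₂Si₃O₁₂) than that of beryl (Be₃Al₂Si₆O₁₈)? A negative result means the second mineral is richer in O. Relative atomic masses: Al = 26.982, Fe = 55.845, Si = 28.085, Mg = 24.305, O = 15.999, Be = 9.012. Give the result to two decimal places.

M((Mg₀.₁₁Fe₀.₈₉)₃Al₂Si₃O₁₂) = 487.334 g/mol, so wt% O = 191.988/487.334 × 100 = 39.40%.
M(Be₃Al₂Si₆O₁₈) = 537.492 g/mol, so wt% O = 287.982/537.492 × 100 = 53.58%.
39.40 − 53.58 = -14.18 pp.

-14.18 percentage points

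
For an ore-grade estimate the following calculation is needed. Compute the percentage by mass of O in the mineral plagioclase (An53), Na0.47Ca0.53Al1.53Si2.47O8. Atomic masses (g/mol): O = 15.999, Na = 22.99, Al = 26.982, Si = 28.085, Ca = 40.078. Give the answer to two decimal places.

47.28 weight percent

M(Na0.47Ca0.53Al1.53Si2.47O8) = 270.691 g/mol.
O contributes 8 × 15.999 = 127.992 g per mole.
127.992/270.691 = 0.4728 → 47.28%.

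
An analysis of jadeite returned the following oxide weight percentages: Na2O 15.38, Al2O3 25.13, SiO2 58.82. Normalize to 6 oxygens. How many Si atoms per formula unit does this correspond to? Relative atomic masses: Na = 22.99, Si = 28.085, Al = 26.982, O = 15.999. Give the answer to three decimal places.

1.994 Si apfu

15.38 wt% Na2O ÷ 61.979 g/mol = 0.24815 mol, giving 0.49630 Na and 0.24815 O.
25.13 wt% Al2O3 ÷ 101.961 g/mol = 0.24647 mol, giving 0.49294 Al and 0.73941 O.
58.82 wt% SiO2 ÷ 60.083 g/mol = 0.97898 mol, giving 0.97898 Si and 1.95796 O.
Oxygen sums to 2.94552; scaling by 6/2.94552 = 2.03699 puts the formula on 6 O.
Si: 0.97898 × 2.03699 = 1.994 atoms per formula unit.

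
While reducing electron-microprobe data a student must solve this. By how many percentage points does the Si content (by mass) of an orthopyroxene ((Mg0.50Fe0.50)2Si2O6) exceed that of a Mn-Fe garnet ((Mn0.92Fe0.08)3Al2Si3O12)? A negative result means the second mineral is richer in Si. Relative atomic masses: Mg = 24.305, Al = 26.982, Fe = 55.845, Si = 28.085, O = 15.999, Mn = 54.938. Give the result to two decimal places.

M((Mg0.50Fe0.50)2Si2O6) = 232.314 g/mol, so wt% Si = 56.170/232.314 × 100 = 24.18%.
M((Mn0.92Fe0.08)3Al2Si3O12) = 495.239 g/mol, so wt% Si = 84.255/495.239 × 100 = 17.01%.
24.18 − 17.01 = 7.17 pp.

7.17 percentage points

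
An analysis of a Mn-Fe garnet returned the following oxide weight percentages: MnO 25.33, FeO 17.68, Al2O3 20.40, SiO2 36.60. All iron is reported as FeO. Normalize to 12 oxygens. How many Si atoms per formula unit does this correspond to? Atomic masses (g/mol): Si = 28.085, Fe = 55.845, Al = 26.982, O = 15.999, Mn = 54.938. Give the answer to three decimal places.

3.018 Si apfu

MnO (M=70.937): mol = 0.35708; Mn = 0.35708, O = 0.35708.
FeO (M=71.844): mol = 0.24609; Fe = 0.24609, O = 0.24609.
Al2O3 (M=101.961): mol = 0.20008; Al = 0.40016, O = 0.60024.
SiO2 (M=60.083): mol = 0.60916; Si = 0.60916, O = 1.21832.
ΣO = 2.42173; factor = 12/ΣO = 4.95514.
Si apfu = 0.60916 × 4.95514 = 3.018.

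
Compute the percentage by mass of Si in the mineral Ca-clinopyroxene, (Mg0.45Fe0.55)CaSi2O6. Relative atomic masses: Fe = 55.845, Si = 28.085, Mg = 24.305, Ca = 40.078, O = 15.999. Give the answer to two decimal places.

Formula mass = 0.45*24.305 + 0.55*55.845 + 1*40.078 + 2*28.085 + 6*15.999 = 233.894 g/mol, of which 56.170 g is Si.
So Si makes up 56.170/233.894 = 0.2402 of the mass, i.e. 24.02%.

24.02 wt%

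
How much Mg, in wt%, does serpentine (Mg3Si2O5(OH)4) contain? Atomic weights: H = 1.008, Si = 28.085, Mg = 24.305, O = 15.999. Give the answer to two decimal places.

Formula mass = 3×24.305 + 2×28.085 + 9×15.999 + 4×1.008 = 277.108 g/mol, of which 72.915 g is Mg.
So Mg makes up 72.915/277.108 = 0.2631 of the mass, i.e. 26.31%.

26.31 wt%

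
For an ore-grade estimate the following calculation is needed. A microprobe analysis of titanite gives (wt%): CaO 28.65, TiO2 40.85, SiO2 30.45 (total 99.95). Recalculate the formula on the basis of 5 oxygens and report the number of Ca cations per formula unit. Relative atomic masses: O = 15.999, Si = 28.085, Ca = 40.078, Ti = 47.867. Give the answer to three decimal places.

1.003 Ca apfu

CaO: 28.65/56.077 = 0.51090 mol → 0.51090 mol Ca, 0.51090 mol O.
TiO2: 40.85/79.865 = 0.51149 mol → 0.51149 mol Ti, 1.02298 mol O.
SiO2: 30.45/60.083 = 0.50680 mol → 0.50680 mol Si, 1.01360 mol O.
Total oxygen = 2.54748 mol. Normalization factor = 5/2.54748 = 1.96272.
Ca per 5 O = 0.51090 × 1.96272 = 1.003.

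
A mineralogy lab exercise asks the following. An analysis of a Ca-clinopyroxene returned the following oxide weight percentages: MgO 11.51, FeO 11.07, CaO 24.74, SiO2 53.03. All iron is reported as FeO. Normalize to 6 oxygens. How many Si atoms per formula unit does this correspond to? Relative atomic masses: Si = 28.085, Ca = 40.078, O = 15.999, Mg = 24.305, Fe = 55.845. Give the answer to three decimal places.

2.001 Si apfu

11.51 wt% MgO ÷ 40.304 g/mol = 0.28558 mol, giving 0.28558 Mg and 0.28558 O.
11.07 wt% FeO ÷ 71.844 g/mol = 0.15408 mol, giving 0.15408 Fe and 0.15408 O.
24.74 wt% CaO ÷ 56.077 g/mol = 0.44118 mol, giving 0.44118 Ca and 0.44118 O.
53.03 wt% SiO2 ÷ 60.083 g/mol = 0.88261 mol, giving 0.88261 Si and 1.76522 O.
Oxygen sums to 2.64606; scaling by 6/2.64606 = 2.26752 puts the formula on 6 O.
Si: 0.88261 × 2.26752 = 2.001 atoms per formula unit.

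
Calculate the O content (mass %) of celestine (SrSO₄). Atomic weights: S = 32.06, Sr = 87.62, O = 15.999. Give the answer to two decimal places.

34.84 mass %

Molar mass of SrSO₄: 1*87.62 + 1*32.06 + 4*15.999 = 183.676 g/mol.
Mass of O per formula unit: 4 × 15.999 = 63.996 g.
Weight fraction O = 63.996 / 183.676 = 0.3484.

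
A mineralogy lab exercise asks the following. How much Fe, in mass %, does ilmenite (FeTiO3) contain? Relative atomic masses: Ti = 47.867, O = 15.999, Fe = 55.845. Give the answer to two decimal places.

36.81 mass %

Molar mass of FeTiO3: 1×55.845 + 1×47.867 + 3×15.999 = 151.709 g/mol.
Mass of Fe per formula unit: 1 × 55.845 = 55.845 g.
Weight fraction Fe = 55.845 / 151.709 = 0.3681.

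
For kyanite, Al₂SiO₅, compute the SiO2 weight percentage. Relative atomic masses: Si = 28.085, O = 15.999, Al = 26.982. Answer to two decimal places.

Molar mass of Al₂SiO₅ = 2*26.982 + 1*28.085 + 5*15.999 = 162.044 g/mol.
Each formula unit contains 1 Si, equivalent to 1/1 = 1.0000 mol SiO2.
M(SiO2) = 1×28.085 + 2×15.999 = 60.083 g/mol.
Mass of SiO2 per formula unit = 1.0000 × 60.083 = 60.083 g.
SiO2 wt% = 60.083 / 162.044 × 100 = 37.08%.

37.08 wt%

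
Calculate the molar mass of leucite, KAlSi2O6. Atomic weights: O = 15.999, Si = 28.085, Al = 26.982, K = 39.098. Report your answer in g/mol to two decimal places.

218.24 g/mol

The formula mass is the sum 1×39.098 + 1×26.982 + 2×28.085 + 6×15.999.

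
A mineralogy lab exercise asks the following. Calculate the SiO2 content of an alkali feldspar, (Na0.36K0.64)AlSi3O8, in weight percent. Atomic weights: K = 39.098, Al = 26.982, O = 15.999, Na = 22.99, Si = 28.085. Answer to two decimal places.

M((Na0.36K0.64)AlSi3O8) = 272.528 g/mol; M(SiO2) = 60.083 g/mol.
Moles SiO2 per formula unit = 3 Si ÷ 1 = 3.0000.
SiO2 fraction = (3.0000 × 60.083) / 272.528 = 180.249/272.528 = 0.6614.

66.14 wt%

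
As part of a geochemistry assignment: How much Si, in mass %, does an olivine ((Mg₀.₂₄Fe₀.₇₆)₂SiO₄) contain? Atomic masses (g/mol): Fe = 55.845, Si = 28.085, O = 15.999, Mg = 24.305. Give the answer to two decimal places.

14.89 mass %

M((Mg₀.₂₄Fe₀.₇₆)₂SiO₄) = 188.632 g/mol.
Si contributes 1 × 28.085 = 28.085 g per mole.
28.085/188.632 = 0.1489 → 14.89%.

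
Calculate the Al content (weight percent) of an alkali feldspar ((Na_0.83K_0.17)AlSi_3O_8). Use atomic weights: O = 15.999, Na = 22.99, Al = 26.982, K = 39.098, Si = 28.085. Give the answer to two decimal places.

Formula mass = 0.83*22.99 + 0.17*39.098 + 1*26.982 + 3*28.085 + 8*15.999 = 264.957 g/mol, of which 26.982 g is Al.
So Al makes up 26.982/264.957 = 0.1018 of the mass, i.e. 10.18%.

10.18 weight percent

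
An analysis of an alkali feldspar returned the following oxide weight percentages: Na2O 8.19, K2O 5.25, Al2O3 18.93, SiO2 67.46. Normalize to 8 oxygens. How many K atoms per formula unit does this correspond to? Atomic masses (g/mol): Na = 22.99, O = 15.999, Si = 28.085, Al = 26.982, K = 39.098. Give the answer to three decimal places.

0.298 K apfu

Na2O (M=61.979): mol = 0.13214; Na = 0.26428, O = 0.13214.
K2O (M=94.195): mol = 0.05574; K = 0.11148, O = 0.05574.
Al2O3 (M=101.961): mol = 0.18566; Al = 0.37132, O = 0.55698.
SiO2 (M=60.083): mol = 1.12278; Si = 1.12278, O = 2.24556.
ΣO = 2.99042; factor = 8/ΣO = 2.67521.
K apfu = 0.11148 × 2.67521 = 0.298.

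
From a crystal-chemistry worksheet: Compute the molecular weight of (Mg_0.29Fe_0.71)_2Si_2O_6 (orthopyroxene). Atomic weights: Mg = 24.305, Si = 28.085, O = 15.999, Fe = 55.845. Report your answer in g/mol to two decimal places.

245.56 g/mol

The formula mass is the sum 0.58(24.305) + 1.42(55.845) + 2(28.085) + 6(15.999).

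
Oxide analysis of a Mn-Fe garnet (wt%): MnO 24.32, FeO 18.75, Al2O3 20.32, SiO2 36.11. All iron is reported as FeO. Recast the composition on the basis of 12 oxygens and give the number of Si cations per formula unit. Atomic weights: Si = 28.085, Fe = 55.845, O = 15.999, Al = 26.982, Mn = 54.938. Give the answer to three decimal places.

24.32 wt% MnO ÷ 70.937 g/mol = 0.34284 mol, giving 0.34284 Mn and 0.34284 O.
18.75 wt% FeO ÷ 71.844 g/mol = 0.26098 mol, giving 0.26098 Fe and 0.26098 O.
20.32 wt% Al2O3 ÷ 101.961 g/mol = 0.19929 mol, giving 0.39858 Al and 0.59787 O.
36.11 wt% SiO2 ÷ 60.083 g/mol = 0.60100 mol, giving 0.60100 Si and 1.20200 O.
Oxygen sums to 2.40369; scaling by 12/2.40369 = 4.99232 puts the formula on 12 O.
Si: 0.60100 × 4.99232 = 3.000 atoms per formula unit.

3.000 Si apfu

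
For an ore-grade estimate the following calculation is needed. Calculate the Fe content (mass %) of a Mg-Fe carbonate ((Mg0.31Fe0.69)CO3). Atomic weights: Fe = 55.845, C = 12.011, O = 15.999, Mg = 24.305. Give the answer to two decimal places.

36.33 mass %

Formula mass = 0.31×24.305 + 0.69×55.845 + 1×12.011 + 3×15.999 = 106.076 g/mol, of which 38.533 g is Fe.
So Fe makes up 38.533/106.076 = 0.3633 of the mass, i.e. 36.33%.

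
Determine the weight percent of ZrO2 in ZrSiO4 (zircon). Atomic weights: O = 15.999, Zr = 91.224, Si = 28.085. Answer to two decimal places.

Formula mass = 183.305 g/mol.
1 Zr → 1.0000 mol ZrO2 per formula unit; M(ZrO2) = 123.222, so ZrO2 mass = 123.222 g.
123.222/183.305 × 100 = 67.22 wt%.

67.22 wt%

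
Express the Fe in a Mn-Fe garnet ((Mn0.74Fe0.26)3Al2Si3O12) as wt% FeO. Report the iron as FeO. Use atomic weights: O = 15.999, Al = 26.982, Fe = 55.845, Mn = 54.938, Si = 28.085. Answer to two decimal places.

11.30 wt%

Formula mass = 495.728 g/mol.
0.78 Fe → 0.7800 mol FeO per formula unit; M(FeO) = 71.844, so FeO mass = 56.038 g.
56.038/495.728 × 100 = 11.30 wt%.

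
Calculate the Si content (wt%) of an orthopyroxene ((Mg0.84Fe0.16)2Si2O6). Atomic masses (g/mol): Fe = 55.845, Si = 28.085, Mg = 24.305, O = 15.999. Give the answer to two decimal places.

M((Mg0.84Fe0.16)2Si2O6) = 210.867 g/mol.
Si contributes 2 × 28.085 = 56.170 g per mole.
56.170/210.867 = 0.2664 → 26.64%.

26.64 wt%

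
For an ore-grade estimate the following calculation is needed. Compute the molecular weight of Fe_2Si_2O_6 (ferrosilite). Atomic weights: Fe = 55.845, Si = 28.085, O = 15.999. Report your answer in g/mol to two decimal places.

Fe: 2 × 55.845 = 111.6900
Si: 2 × 28.085 = 56.1700
O: 6 × 15.999 = 95.9940
Summing the contributions gives the formula mass.

263.85 g/mol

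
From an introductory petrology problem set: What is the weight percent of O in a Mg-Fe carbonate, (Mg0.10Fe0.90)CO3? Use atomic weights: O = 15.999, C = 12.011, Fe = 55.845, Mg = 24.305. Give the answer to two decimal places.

Molar mass of (Mg0.10Fe0.90)CO3: 0.10×24.305 + 0.90×55.845 + 1×12.011 + 3×15.999 = 112.699 g/mol.
Mass of O per formula unit: 3 × 15.999 = 47.997 g.
Weight fraction O = 47.997 / 112.699 = 0.4259.

42.59 mass %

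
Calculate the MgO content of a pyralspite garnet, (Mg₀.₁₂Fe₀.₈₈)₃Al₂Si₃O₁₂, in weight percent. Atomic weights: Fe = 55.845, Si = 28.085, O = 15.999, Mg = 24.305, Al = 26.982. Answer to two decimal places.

Formula mass = 486.388 g/mol.
0.36 Mg → 0.3600 mol MgO per formula unit; M(MgO) = 40.304, so MgO mass = 14.509 g.
14.509/486.388 × 100 = 2.98 wt%.

2.98 wt%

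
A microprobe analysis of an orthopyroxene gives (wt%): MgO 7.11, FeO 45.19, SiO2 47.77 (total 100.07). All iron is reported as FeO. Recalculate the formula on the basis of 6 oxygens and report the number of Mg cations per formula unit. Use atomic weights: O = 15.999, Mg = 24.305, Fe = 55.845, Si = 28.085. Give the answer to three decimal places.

0.442 Mg apfu

7.11 wt% MgO ÷ 40.304 g/mol = 0.17641 mol, giving 0.17641 Mg and 0.17641 O.
45.19 wt% FeO ÷ 71.844 g/mol = 0.62900 mol, giving 0.62900 Fe and 0.62900 O.
47.77 wt% SiO2 ÷ 60.083 g/mol = 0.79507 mol, giving 0.79507 Si and 1.59014 O.
Oxygen sums to 2.39555; scaling by 6/2.39555 = 2.50464 puts the formula on 6 O.
Mg: 0.17641 × 2.50464 = 0.442 atoms per formula unit.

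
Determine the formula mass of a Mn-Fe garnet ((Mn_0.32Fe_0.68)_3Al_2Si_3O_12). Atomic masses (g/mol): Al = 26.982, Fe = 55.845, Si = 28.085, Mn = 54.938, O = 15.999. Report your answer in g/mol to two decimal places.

496.87 g/mol

M = 0.96·54.938 + 2.04·55.845 + 2·26.982 + 3·28.085 + 12·15.999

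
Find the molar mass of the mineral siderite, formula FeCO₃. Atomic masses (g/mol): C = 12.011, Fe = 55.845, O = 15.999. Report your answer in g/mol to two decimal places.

The formula mass is the sum 1*55.845 + 1*12.011 + 3*15.999.

115.85 g/mol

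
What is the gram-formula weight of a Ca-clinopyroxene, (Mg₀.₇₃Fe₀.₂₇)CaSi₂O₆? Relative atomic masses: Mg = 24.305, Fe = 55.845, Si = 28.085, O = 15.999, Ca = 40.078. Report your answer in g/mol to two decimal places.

225.06 g/mol

The formula mass is the sum 0.73×24.305 + 0.27×55.845 + 1×40.078 + 2×28.085 + 6×15.999.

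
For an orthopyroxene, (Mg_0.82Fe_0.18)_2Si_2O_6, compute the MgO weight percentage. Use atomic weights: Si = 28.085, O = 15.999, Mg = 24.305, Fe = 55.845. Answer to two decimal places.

31.16 wt%

Formula mass = 212.128 g/mol.
1.64 Mg → 1.6400 mol MgO per formula unit; M(MgO) = 40.304, so MgO mass = 66.099 g.
66.099/212.128 × 100 = 31.16 wt%.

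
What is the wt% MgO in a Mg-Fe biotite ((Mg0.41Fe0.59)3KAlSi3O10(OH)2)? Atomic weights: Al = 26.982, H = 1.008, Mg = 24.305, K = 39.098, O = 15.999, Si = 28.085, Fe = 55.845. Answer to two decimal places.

10.48 wt%

Molar mass of (Mg0.41Fe0.59)3KAlSi3O10(OH)2 = 1.23×24.305 + 1.77×55.845 + 1×39.098 + 1×26.982 + 3×28.085 + 12×15.999 + 2×1.008 = 473.080 g/mol.
Each formula unit contains 1.23 Mg, equivalent to 1.23/1 = 1.2300 mol MgO.
M(MgO) = 1×24.305 + 1×15.999 = 40.304 g/mol.
Mass of MgO per formula unit = 1.2300 × 40.304 = 49.574 g.
MgO wt% = 49.574 / 473.080 × 100 = 10.48%.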